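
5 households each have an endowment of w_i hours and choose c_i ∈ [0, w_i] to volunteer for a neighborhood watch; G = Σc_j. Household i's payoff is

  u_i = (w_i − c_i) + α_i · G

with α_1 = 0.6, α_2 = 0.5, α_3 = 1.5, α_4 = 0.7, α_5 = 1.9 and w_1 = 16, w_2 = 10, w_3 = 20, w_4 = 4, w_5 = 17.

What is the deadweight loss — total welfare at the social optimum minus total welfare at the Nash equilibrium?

126

∂u_i/∂c_i = α_i − 1, so household i contributes w_i if α_i > 1, else 0.
α_i > 1 for i ∈ {3, 5}; NE contributions (0, 0, 20, 0, 17), G = 37.
W^NE = Σw_i − G^NE + (Σα_i)·G^NE = 67 + 4.2·37 = 222.4.
Planner: ∂(Σu_j)/∂c_i = Σα_j − 1 = 4.2 > 0, so everyone contributes w_i; G^SO = 67, W^SO = 67 + 4.2·67 = 348.4.
Deadweight loss = 126.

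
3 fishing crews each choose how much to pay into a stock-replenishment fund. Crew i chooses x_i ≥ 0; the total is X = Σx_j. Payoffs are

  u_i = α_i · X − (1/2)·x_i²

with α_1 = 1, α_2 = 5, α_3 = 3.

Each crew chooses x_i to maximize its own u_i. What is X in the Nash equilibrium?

Crew i's FOC: ∂u_i/∂x_i = α_i − x_i = 0, so x_i* = α_i.
NE contributions = (1, 5, 3); X = 9.

9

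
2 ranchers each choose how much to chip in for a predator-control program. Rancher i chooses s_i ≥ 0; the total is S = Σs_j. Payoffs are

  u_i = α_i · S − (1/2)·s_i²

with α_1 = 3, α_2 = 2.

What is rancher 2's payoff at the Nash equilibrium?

8

Rancher i's FOC: ∂u_i/∂s_i = α_i − s_i = 0, so s_i* = α_i.
NE contributions = (3, 2); S = 5.
u_2 = α_2·S − ½·(s_2)² = 2·5 − ½·2² = 8.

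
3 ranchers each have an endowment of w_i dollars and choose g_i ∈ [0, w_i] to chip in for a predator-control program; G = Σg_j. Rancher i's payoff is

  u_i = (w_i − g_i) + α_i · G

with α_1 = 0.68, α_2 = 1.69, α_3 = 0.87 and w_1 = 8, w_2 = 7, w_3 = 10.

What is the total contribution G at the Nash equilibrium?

7

∂u_i/∂g_i = α_i − 1, so rancher i contributes w_i if α_i > 1, else 0.
α_i > 1 for i ∈ {2}; NE contributions (0, 7, 0), G = 7.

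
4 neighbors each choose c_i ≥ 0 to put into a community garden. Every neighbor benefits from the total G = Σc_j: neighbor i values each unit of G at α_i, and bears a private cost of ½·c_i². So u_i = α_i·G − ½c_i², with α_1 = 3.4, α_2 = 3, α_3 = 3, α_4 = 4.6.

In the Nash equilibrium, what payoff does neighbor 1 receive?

41.82

Neighbor i's FOC: ∂u_i/∂c_i = α_i − c_i = 0, so c_i* = α_i.
NE contributions = (3.4, 3, 3, 4.6); G = 14.
u_1 = α_1·G − ½·(c_1)² = 3.4·14 − ½·3.4² = 41.82.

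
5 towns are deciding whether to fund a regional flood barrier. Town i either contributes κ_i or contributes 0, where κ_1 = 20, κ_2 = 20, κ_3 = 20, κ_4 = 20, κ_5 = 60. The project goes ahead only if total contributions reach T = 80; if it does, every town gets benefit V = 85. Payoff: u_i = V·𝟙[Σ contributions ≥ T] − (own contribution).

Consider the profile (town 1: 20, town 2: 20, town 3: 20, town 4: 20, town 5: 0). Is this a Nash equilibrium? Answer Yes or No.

Total = 80 ≥ 80: provided.
Town 1 (pledges 20, payoff 65): dropping to 0 → total 60, payoff 0. No gain.
Town 2 (pledges 20, payoff 65): dropping to 0 → total 60, payoff 0. No gain.
Town 3 (pledges 20, payoff 65): dropping to 0 → total 60, payoff 0. No gain.
Town 4 (pledges 20, payoff 65): dropping to 0 → total 60, payoff 0. No gain.
Town 5 (pledges 0, payoff 85): pledging 60 → total 140, payoff 25. No gain.

Yes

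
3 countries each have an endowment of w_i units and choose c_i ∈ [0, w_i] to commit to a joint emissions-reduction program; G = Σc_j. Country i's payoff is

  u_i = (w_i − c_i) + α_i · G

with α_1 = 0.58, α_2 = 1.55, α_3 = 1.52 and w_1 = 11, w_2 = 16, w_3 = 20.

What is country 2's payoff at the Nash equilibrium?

∂u_i/∂c_i = α_i − 1, so country i contributes w_i if α_i > 1, else 0.
α_i > 1 for i ∈ {2, 3}; NE contributions (0, 16, 20), G = 36.
u_2 = (16 − 16) + 1.55·36 = 55.8.

55.8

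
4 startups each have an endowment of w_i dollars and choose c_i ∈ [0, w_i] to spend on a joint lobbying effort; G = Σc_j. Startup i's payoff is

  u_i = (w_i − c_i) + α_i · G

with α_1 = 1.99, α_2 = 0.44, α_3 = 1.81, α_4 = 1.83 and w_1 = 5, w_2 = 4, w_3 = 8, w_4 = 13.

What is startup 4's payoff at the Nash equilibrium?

47.58

∂u_i/∂c_i = α_i − 1, so startup i contributes w_i if α_i > 1, else 0.
α_i > 1 for i ∈ {1, 3, 4}; NE contributions (5, 0, 8, 13), G = 26.
u_4 = (13 − 13) + 1.83·26 = 47.58.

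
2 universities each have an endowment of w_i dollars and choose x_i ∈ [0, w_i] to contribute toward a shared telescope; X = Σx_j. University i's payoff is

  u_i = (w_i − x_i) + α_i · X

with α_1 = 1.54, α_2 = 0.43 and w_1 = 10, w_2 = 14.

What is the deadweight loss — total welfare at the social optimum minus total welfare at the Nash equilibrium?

∂u_i/∂x_i = α_i − 1, so university i contributes w_i if α_i > 1, else 0.
α_i > 1 for i ∈ {1}; NE contributions (10, 0), X = 10.
W^NE = Σw_i − X^NE + (Σα_i)·X^NE = 24 + 0.97·10 = 33.7.
Planner: ∂(Σu_j)/∂x_i = Σα_j − 1 = 0.97 > 0, so everyone contributes w_i; X^SO = 24, W^SO = 24 + 0.97·24 = 47.28.
Deadweight loss = 13.58.

13.58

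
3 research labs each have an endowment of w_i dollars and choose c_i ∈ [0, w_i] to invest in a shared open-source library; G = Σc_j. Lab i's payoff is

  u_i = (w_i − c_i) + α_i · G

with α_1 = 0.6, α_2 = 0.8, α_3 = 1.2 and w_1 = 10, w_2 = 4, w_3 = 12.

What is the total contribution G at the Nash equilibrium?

12

∂u_i/∂c_i = α_i − 1, so lab i contributes w_i if α_i > 1, else 0.
α_i > 1 for i ∈ {3}; NE contributions (0, 0, 12), G = 12.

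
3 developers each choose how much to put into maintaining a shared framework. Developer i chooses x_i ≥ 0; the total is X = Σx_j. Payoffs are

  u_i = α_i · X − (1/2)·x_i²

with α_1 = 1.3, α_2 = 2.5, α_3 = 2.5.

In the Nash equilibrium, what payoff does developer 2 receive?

Developer i's FOC: ∂u_i/∂x_i = α_i − x_i = 0, so x_i* = α_i.
NE contributions = (1.3, 2.5, 2.5); X = 6.3.
u_2 = α_2·X − ½·(x_2)² = 2.5·6.3 − ½·2.5² = 12.625.

12.625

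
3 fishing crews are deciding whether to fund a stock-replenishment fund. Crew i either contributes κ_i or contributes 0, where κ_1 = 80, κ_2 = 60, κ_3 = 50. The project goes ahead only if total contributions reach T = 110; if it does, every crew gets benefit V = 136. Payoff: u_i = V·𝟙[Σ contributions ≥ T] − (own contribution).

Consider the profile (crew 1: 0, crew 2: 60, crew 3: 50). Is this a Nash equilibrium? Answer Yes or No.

Total = 110 ≥ 110: provided.
Crew 1 (pledges 0, payoff 136): pledging 80 → total 190, payoff 56. No gain.
Crew 2 (pledges 60, payoff 76): dropping to 0 → total 50, payoff 0. No gain.
Crew 3 (pledges 50, payoff 86): dropping to 0 → total 60, payoff 0. No gain.

Yes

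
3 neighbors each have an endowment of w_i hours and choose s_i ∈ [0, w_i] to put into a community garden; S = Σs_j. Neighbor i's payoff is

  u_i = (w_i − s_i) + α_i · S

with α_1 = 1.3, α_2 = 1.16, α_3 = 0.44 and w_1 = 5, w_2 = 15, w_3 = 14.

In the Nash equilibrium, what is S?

∂u_i/∂s_i = α_i − 1, so neighbor i contributes w_i if α_i > 1, else 0.
α_i > 1 for i ∈ {1, 2}; NE contributions (5, 15, 0), S = 20.

20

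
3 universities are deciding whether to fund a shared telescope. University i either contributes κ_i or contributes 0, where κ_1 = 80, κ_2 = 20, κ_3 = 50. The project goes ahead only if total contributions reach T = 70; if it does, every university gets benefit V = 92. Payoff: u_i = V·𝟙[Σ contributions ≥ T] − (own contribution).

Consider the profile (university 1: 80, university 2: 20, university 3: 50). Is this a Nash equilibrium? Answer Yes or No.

Total = 150 ≥ 70: provided.
University 1 (pledges 80, payoff 12): dropping to 0 → total 70, payoff 92. Profitable deviation.

No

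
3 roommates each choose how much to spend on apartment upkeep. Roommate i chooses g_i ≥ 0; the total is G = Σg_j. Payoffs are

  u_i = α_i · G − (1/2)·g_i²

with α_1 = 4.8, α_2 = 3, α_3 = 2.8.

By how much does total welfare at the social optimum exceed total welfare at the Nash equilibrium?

76.12

Roommate i's FOC: ∂u_i/∂g_i = α_i − g_i = 0, so g_i* = α_i.
NE contributions = (4.8, 3, 2.8); G = 10.6.
W^NE = (Σα)·G − ½Σα_i² = 10.6² − ½·39.88 = 92.42.
Planner sets g_i = Σα_j = 10.6 for every i, so G^SO = 3·10.6 = 31.8.
W^SO = (Σα)·G^SO − ½·3·(Σα)² = (3/2)·10.6² = 168.54.
Deadweight loss = W^SO − W^NE = 76.12.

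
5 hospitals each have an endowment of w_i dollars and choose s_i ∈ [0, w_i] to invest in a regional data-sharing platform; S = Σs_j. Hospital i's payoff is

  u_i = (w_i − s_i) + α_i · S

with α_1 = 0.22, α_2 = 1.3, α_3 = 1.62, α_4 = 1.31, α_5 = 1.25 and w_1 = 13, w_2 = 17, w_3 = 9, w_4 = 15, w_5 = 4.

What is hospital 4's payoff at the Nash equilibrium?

∂u_i/∂s_i = α_i − 1, so hospital i contributes w_i if α_i > 1, else 0.
α_i > 1 for i ∈ {2, 3, 4, 5}; NE contributions (0, 17, 9, 15, 4), S = 45.
u_4 = (15 − 15) + 1.31·45 = 58.95.

58.95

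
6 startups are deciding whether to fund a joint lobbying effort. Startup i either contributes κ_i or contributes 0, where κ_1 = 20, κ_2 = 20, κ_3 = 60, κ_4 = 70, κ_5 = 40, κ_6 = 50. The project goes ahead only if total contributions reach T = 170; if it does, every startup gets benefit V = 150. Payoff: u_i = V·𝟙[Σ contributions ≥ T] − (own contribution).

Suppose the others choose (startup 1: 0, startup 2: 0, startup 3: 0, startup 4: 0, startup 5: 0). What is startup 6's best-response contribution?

Others' total = 0. Even contributing 50 gives 50 < 170: no benefit either way.
Best response: 0.

0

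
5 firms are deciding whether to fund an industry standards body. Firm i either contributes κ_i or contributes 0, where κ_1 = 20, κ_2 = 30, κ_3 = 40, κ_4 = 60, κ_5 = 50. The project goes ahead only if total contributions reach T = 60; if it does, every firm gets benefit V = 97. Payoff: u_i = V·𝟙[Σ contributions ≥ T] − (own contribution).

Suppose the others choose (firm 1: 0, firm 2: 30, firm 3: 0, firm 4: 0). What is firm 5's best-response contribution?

50

Others' total = 30. Contributing 50 brings total to 80 ≥ 60: gain V − κ_5 = 47.
Best response: 50.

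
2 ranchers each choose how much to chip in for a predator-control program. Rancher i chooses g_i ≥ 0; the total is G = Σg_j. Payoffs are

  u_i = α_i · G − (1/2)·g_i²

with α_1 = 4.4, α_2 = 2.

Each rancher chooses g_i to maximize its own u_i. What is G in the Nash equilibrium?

6.4

Rancher i's FOC: ∂u_i/∂g_i = α_i − g_i = 0, so g_i* = α_i.
NE contributions = (4.4, 2); G = 6.4.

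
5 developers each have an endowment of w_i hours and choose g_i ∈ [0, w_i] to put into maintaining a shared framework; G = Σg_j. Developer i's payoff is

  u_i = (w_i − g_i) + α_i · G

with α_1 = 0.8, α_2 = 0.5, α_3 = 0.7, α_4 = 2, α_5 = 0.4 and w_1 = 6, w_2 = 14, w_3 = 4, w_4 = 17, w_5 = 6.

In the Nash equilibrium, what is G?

17

∂u_i/∂g_i = α_i − 1, so developer i contributes w_i if α_i > 1, else 0.
α_i > 1 for i ∈ {4}; NE contributions (0, 0, 0, 17, 0), G = 17.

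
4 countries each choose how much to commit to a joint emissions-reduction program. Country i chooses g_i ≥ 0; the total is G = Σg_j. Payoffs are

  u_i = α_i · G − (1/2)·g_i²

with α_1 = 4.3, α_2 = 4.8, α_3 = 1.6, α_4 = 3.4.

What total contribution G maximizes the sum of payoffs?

Planner FOC: ∂(Σu_j)/∂g_i = (Σα_j) − g_i = 0, so g_i^SO = Σα_j = 14.1 for every i; G^SO = 56.4.

56.4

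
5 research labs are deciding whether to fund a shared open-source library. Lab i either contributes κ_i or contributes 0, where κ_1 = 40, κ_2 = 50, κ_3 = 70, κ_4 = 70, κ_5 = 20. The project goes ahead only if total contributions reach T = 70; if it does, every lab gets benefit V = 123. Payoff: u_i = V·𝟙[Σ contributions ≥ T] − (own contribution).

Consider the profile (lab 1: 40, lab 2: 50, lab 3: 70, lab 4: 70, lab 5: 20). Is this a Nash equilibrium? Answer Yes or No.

Total = 250 ≥ 70: provided.
Lab 1 (pledges 40, payoff 83): dropping to 0 → total 210, payoff 123. Profitable deviation.

No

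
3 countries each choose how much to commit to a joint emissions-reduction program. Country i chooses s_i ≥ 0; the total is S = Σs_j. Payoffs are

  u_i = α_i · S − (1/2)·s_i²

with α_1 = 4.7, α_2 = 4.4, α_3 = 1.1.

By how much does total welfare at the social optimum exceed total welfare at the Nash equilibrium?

73.35

Country i's FOC: ∂u_i/∂s_i = α_i − s_i = 0, so s_i* = α_i.
NE contributions = (4.7, 4.4, 1.1); S = 10.2.
W^NE = (Σα)·S − ½Σα_i² = 10.2² − ½·42.66 = 82.71.
Planner sets s_i = Σα_j = 10.2 for every i, so S^SO = 3·10.2 = 30.6.
W^SO = (Σα)·S^SO − ½·3·(Σα)² = (3/2)·10.2² = 156.06.
Deadweight loss = W^SO − W^NE = 73.35.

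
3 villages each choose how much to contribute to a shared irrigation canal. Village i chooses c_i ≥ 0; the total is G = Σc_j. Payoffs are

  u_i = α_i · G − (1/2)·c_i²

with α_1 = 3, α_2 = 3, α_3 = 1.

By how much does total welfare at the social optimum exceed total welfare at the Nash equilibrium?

34

Village i's FOC: ∂u_i/∂c_i = α_i − c_i = 0, so c_i* = α_i.
NE contributions = (3, 3, 1); G = 7.
W^NE = (Σα)·G − ½Σα_i² = 7² − ½·19 = 39.5.
Planner sets c_i = Σα_j = 7 for every i, so G^SO = 3·7 = 21.
W^SO = (Σα)·G^SO − ½·3·(Σα)² = (3/2)·7² = 73.5.
Deadweight loss = W^SO − W^NE = 34.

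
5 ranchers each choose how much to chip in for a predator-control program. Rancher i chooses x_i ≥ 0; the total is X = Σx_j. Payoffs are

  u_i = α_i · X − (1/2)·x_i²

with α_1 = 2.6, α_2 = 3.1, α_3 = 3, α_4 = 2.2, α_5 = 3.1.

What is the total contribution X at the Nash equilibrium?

14

Rancher i's FOC: ∂u_i/∂x_i = α_i − x_i = 0, so x_i* = α_i.
NE contributions = (2.6, 3.1, 3, 2.2, 3.1); X = 14.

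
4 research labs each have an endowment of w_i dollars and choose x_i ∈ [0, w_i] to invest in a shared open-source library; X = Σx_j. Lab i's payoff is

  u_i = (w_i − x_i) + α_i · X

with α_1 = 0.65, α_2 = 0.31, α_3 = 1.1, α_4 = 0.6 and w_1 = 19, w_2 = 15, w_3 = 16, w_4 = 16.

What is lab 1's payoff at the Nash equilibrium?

29.4

∂u_i/∂x_i = α_i − 1, so lab i contributes w_i if α_i > 1, else 0.
α_i > 1 for i ∈ {3}; NE contributions (0, 0, 16, 0), X = 16.
u_1 = (19 − 0) + 0.65·16 = 29.4.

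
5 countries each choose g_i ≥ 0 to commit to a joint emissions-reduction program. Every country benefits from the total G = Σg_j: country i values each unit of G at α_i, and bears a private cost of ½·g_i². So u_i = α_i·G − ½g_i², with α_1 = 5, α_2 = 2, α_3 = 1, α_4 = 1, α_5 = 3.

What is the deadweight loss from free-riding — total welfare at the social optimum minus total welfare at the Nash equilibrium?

236

Country i's FOC: ∂u_i/∂g_i = α_i − g_i = 0, so g_i* = α_i.
NE contributions = (5, 2, 1, 1, 3); G = 12.
W^NE = (Σα)·G − ½Σα_i² = 12² − ½·40 = 124.
Planner sets g_i = Σα_j = 12 for every i, so G^SO = 5·12 = 60.
W^SO = (Σα)·G^SO − ½·5·(Σα)² = (5/2)·12² = 360.
Deadweight loss = W^SO − W^NE = 236.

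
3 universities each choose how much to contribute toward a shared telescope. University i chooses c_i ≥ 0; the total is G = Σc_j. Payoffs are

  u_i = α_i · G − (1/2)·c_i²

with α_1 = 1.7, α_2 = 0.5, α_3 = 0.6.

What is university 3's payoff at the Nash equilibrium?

University i's FOC: ∂u_i/∂c_i = α_i − c_i = 0, so c_i* = α_i.
NE contributions = (1.7, 0.5, 0.6); G = 2.8.
u_3 = α_3·G − ½·(c_3)² = 0.6·2.8 − ½·0.6² = 1.5.

1.5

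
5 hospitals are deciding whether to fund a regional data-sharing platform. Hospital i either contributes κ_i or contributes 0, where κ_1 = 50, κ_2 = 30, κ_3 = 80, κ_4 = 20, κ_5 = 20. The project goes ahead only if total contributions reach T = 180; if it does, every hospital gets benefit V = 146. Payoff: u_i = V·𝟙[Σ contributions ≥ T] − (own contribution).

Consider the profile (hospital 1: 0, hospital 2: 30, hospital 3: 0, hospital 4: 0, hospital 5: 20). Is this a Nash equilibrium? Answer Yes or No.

No

Total = 50 < 180: not provided.
Hospital 1 (pledges 0, payoff 0): pledging 50 → total 100, payoff -50. No gain.
Hospital 2 (pledges 30, payoff -30): dropping to 0 → total 20, payoff 0. Profitable deviation.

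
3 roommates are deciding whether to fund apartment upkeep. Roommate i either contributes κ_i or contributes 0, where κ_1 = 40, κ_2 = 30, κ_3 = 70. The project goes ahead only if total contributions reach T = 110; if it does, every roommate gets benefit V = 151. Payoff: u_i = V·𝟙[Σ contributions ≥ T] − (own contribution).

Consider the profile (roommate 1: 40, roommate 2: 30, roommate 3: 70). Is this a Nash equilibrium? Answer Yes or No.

No

Total = 140 ≥ 110: provided.
Roommate 1 (pledges 40, payoff 111): dropping to 0 → total 100, payoff 0. No gain.
Roommate 2 (pledges 30, payoff 121): dropping to 0 → total 110, payoff 151. Profitable deviation.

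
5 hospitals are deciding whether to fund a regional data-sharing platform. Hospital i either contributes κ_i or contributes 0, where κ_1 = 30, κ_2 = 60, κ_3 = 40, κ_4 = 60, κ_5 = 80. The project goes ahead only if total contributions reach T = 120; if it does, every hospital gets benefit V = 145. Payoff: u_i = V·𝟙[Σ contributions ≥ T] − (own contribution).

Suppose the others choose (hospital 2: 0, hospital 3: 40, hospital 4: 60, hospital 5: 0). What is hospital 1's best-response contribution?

Others' total = 100. Contributing 30 brings total to 130 ≥ 120: gain V − κ_1 = 115.
Best response: 30.

30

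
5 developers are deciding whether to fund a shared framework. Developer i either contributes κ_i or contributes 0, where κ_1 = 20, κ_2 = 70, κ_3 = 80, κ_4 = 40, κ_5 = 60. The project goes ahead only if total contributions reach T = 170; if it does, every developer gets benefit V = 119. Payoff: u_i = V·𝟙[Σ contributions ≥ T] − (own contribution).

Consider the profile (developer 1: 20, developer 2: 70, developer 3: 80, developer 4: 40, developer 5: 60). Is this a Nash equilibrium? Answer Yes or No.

No

Total = 270 ≥ 170: provided.
Developer 1 (pledges 20, payoff 99): dropping to 0 → total 250, payoff 119. Profitable deviation.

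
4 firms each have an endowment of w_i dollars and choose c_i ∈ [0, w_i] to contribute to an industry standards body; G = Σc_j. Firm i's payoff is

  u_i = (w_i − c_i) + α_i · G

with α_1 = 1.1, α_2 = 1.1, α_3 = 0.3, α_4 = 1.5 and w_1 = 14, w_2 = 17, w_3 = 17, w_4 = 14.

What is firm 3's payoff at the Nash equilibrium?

30.5

∂u_i/∂c_i = α_i − 1, so firm i contributes w_i if α_i > 1, else 0.
α_i > 1 for i ∈ {1, 2, 4}; NE contributions (14, 17, 0, 14), G = 45.
u_3 = (17 − 0) + 0.3·45 = 30.5.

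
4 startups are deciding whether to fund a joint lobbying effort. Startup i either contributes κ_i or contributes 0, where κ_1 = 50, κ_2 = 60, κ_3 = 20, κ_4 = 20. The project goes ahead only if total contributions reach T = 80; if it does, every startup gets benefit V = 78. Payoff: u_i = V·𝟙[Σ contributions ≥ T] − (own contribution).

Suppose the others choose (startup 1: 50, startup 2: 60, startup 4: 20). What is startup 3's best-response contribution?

0

Others' total = 130 ≥ 80; contributing adds cost 20 for no extra benefit.
Best response: 0.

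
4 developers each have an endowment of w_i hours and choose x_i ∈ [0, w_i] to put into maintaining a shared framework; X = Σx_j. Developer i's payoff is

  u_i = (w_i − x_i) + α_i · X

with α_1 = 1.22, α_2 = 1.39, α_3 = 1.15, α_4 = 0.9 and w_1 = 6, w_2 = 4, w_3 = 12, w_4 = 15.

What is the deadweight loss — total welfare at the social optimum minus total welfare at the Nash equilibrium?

54.9

∂u_i/∂x_i = α_i − 1, so developer i contributes w_i if α_i > 1, else 0.
α_i > 1 for i ∈ {1, 2, 3}; NE contributions (6, 4, 12, 0), X = 22.
W^NE = Σw_i − X^NE + (Σα_i)·X^NE = 37 + 3.66·22 = 117.52.
Planner: ∂(Σu_j)/∂x_i = Σα_j − 1 = 3.66 > 0, so everyone contributes w_i; X^SO = 37, W^SO = 37 + 3.66·37 = 172.42.
Deadweight loss = 54.9.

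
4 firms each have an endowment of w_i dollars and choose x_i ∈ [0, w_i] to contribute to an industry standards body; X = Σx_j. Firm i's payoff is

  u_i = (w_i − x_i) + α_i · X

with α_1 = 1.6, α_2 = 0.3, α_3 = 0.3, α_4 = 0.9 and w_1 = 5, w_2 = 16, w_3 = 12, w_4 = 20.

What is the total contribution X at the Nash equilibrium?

∂u_i/∂x_i = α_i − 1, so firm i contributes w_i if α_i > 1, else 0.
α_i > 1 for i ∈ {1}; NE contributions (5, 0, 0, 0), X = 5.

5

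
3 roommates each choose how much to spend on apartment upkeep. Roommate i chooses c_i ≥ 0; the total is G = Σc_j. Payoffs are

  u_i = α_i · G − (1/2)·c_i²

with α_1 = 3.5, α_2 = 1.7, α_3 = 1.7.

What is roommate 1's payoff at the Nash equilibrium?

18.025

Roommate i's FOC: ∂u_i/∂c_i = α_i − c_i = 0, so c_i* = α_i.
NE contributions = (3.5, 1.7, 1.7); G = 6.9.
u_1 = α_1·G − ½·(c_1)² = 3.5·6.9 − ½·3.5² = 18.025.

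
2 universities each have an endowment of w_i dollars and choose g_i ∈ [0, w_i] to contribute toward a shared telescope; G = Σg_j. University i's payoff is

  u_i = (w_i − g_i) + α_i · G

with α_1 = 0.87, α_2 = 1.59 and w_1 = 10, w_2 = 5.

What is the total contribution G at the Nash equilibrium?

∂u_i/∂g_i = α_i − 1, so university i contributes w_i if α_i > 1, else 0.
α_i > 1 for i ∈ {2}; NE contributions (0, 5), G = 5.

5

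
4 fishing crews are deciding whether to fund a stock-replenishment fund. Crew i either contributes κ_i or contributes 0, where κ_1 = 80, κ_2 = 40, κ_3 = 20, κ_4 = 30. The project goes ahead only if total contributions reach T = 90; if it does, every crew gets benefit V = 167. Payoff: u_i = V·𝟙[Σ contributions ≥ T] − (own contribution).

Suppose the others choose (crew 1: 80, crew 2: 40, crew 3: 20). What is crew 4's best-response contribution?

Others' total = 140 ≥ 90; contributing adds cost 30 for no extra benefit.
Best response: 0.

0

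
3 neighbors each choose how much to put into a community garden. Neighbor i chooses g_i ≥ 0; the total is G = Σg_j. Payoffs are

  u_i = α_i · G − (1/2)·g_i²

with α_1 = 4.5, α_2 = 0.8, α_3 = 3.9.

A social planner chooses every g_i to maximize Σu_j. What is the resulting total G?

27.6

Planner FOC: ∂(Σu_j)/∂g_i = (Σα_j) − g_i = 0, so g_i^SO = Σα_j = 9.2 for every i; G^SO = 27.6.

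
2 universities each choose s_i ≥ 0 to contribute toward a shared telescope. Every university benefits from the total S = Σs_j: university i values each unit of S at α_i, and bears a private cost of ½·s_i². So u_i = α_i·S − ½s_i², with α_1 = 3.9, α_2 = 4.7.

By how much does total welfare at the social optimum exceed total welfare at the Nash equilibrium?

18.65

University i's FOC: ∂u_i/∂s_i = α_i − s_i = 0, so s_i* = α_i.
NE contributions = (3.9, 4.7); S = 8.6.
W^NE = (Σα)·S − ½Σα_i² = 8.6² − ½·37.3 = 55.31.
Planner sets s_i = Σα_j = 8.6 for every i, so S^SO = 2·8.6 = 17.2.
W^SO = (Σα)·S^SO − ½·2·(Σα)² = (2/2)·8.6² = 73.96.
Deadweight loss = W^SO − W^NE = 18.65.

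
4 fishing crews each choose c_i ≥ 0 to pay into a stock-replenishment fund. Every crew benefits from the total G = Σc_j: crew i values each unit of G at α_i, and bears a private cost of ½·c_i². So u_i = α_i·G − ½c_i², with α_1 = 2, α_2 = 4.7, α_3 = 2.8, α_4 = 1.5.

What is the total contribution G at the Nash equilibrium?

11

Crew i's FOC: ∂u_i/∂c_i = α_i − c_i = 0, so c_i* = α_i.
NE contributions = (2, 4.7, 2.8, 1.5); G = 11.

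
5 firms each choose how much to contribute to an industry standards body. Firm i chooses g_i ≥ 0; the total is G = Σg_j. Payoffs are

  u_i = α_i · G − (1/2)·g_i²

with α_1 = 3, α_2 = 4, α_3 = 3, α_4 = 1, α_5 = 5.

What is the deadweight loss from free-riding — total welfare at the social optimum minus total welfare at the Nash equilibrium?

Firm i's FOC: ∂u_i/∂g_i = α_i − g_i = 0, so g_i* = α_i.
NE contributions = (3, 4, 3, 1, 5); G = 16.
W^NE = (Σα)·G − ½Σα_i² = 16² − ½·60 = 226.
Planner sets g_i = Σα_j = 16 for every i, so G^SO = 5·16 = 80.
W^SO = (Σα)·G^SO − ½·5·(Σα)² = (5/2)·16² = 640.
Deadweight loss = W^SO − W^NE = 414.

414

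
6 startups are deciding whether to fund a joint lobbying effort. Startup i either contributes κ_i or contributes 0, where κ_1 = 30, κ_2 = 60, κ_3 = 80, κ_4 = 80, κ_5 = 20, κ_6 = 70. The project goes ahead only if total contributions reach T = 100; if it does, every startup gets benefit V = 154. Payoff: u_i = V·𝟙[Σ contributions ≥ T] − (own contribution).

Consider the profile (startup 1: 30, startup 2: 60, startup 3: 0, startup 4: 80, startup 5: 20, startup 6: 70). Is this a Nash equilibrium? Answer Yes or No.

Total = 260 ≥ 100: provided.
Startup 1 (pledges 30, payoff 124): dropping to 0 → total 230, payoff 154. Profitable deviation.

No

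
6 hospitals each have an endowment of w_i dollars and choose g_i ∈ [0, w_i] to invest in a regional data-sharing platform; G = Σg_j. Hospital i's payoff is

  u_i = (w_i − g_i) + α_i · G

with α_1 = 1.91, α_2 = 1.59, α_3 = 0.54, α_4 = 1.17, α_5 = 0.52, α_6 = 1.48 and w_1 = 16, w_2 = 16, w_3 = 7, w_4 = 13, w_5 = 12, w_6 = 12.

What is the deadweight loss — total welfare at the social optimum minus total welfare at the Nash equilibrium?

117.99

∂u_i/∂g_i = α_i − 1, so hospital i contributes w_i if α_i > 1, else 0.
α_i > 1 for i ∈ {1, 2, 4, 6}; NE contributions (16, 16, 0, 13, 0, 12), G = 57.
W^NE = Σw_i − G^NE + (Σα_i)·G^NE = 76 + 6.21·57 = 429.97.
Planner: ∂(Σu_j)/∂g_i = Σα_j − 1 = 6.21 > 0, so everyone contributes w_i; G^SO = 76, W^SO = 76 + 6.21·76 = 547.96.
Deadweight loss = 117.99.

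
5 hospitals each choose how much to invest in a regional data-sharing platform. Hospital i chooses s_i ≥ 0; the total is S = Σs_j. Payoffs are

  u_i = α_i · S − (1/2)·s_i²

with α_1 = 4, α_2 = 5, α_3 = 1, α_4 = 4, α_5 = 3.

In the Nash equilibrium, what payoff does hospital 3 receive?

Hospital i's FOC: ∂u_i/∂s_i = α_i − s_i = 0, so s_i* = α_i.
NE contributions = (4, 5, 1, 4, 3); S = 17.
u_3 = α_3·S − ½·(s_3)² = 1·17 − ½·1² = 16.5.

16.5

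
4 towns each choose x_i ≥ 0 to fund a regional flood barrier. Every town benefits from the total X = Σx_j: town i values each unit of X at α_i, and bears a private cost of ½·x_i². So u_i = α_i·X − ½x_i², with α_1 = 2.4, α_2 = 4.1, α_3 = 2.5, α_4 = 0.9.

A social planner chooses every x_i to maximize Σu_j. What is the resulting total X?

Planner FOC: ∂(Σu_j)/∂x_i = (Σα_j) − x_i = 0, so x_i^SO = Σα_j = 9.9 for every i; X^SO = 39.6.

39.6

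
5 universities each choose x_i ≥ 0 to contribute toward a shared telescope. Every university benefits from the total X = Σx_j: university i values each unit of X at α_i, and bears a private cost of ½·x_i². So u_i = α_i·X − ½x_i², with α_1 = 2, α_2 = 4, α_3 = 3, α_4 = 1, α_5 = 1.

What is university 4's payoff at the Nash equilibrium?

10.5

University i's FOC: ∂u_i/∂x_i = α_i − x_i = 0, so x_i* = α_i.
NE contributions = (2, 4, 3, 1, 1); X = 11.
u_4 = α_4·X − ½·(x_4)² = 1·11 − ½·1² = 10.5.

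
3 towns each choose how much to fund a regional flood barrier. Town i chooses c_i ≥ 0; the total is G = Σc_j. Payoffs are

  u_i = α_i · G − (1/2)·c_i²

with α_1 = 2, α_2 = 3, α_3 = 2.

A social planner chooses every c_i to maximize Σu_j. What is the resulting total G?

Planner FOC: ∂(Σu_j)/∂c_i = (Σα_j) − c_i = 0, so c_i^SO = Σα_j = 7 for every i; G^SO = 21.

21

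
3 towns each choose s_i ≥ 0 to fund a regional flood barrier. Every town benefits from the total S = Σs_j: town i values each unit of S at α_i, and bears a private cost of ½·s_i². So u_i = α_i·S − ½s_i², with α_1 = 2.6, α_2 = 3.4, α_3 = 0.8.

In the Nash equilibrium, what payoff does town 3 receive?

Town i's FOC: ∂u_i/∂s_i = α_i − s_i = 0, so s_i* = α_i.
NE contributions = (2.6, 3.4, 0.8); S = 6.8.
u_3 = α_3·S − ½·(s_3)² = 0.8·6.8 − ½·0.8² = 5.12.

5.12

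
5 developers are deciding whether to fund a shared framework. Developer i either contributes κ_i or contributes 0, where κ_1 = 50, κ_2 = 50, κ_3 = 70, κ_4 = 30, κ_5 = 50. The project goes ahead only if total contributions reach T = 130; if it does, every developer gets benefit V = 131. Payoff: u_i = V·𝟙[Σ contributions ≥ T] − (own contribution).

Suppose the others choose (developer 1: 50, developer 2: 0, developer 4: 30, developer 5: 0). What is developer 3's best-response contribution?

70

Others' total = 80. Contributing 70 brings total to 150 ≥ 130: gain V − κ_3 = 61.
Best response: 70.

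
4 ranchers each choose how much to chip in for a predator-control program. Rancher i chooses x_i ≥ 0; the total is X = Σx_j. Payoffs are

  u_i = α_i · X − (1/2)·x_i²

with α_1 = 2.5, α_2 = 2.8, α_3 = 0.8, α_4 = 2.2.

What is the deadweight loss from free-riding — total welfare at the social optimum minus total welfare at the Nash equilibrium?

Rancher i's FOC: ∂u_i/∂x_i = α_i − x_i = 0, so x_i* = α_i.
NE contributions = (2.5, 2.8, 0.8, 2.2); X = 8.3.
W^NE = (Σα)·X − ½Σα_i² = 8.3² − ½·19.57 = 59.105.
Planner sets x_i = Σα_j = 8.3 for every i, so X^SO = 4·8.3 = 33.2.
W^SO = (Σα)·X^SO − ½·4·(Σα)² = (4/2)·8.3² = 137.78.
Deadweight loss = W^SO − W^NE = 78.675.

78.675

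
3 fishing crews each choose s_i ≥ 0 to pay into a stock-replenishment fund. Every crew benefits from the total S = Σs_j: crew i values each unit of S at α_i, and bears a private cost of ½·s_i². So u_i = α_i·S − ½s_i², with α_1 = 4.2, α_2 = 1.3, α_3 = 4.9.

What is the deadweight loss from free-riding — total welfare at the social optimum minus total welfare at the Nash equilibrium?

75.75

Crew i's FOC: ∂u_i/∂s_i = α_i − s_i = 0, so s_i* = α_i.
NE contributions = (4.2, 1.3, 4.9); S = 10.4.
W^NE = (Σα)·S − ½Σα_i² = 10.4² − ½·43.34 = 86.49.
Planner sets s_i = Σα_j = 10.4 for every i, so S^SO = 3·10.4 = 31.2.
W^SO = (Σα)·S^SO − ½·3·(Σα)² = (3/2)·10.4² = 162.24.
Deadweight loss = W^SO − W^NE = 75.75.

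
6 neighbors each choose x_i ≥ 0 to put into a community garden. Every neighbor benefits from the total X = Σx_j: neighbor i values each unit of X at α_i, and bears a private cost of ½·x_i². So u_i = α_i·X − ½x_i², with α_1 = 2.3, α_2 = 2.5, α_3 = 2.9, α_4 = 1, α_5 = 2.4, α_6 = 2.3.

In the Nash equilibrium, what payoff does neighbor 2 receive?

Neighbor i's FOC: ∂u_i/∂x_i = α_i − x_i = 0, so x_i* = α_i.
NE contributions = (2.3, 2.5, 2.9, 1, 2.4, 2.3); X = 13.4.
u_2 = α_2·X − ½·(x_2)² = 2.5·13.4 − ½·2.5² = 30.375.

30.375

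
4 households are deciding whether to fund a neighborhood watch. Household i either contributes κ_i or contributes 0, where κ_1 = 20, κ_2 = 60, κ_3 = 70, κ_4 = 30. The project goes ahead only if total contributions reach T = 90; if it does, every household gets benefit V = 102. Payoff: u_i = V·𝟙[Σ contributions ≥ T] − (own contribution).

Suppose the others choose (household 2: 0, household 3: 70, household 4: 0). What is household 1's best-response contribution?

Others' total = 70. Contributing 20 brings total to 90 ≥ 90: gain V − κ_1 = 82.
Best response: 20.

20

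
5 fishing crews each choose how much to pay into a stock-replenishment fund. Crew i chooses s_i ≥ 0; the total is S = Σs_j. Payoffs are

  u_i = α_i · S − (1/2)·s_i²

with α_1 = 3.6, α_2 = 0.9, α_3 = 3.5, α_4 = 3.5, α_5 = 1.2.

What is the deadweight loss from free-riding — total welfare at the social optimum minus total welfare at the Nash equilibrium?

261.79

Crew i's FOC: ∂u_i/∂s_i = α_i − s_i = 0, so s_i* = α_i.
NE contributions = (3.6, 0.9, 3.5, 3.5, 1.2); S = 12.7.
W^NE = (Σα)·S − ½Σα_i² = 12.7² − ½·39.71 = 141.435.
Planner sets s_i = Σα_j = 12.7 for every i, so S^SO = 5·12.7 = 63.5.
W^SO = (Σα)·S^SO − ½·5·(Σα)² = (5/2)·12.7² = 403.225.
Deadweight loss = W^SO − W^NE = 261.79.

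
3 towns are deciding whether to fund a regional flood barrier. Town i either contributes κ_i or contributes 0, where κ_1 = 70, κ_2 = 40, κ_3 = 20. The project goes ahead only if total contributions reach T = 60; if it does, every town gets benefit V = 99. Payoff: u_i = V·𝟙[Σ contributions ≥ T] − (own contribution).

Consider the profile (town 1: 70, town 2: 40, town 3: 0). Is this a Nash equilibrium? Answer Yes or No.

Total = 110 ≥ 60: provided.
Town 1 (pledges 70, payoff 29): dropping to 0 → total 40, payoff 0. No gain.
Town 2 (pledges 40, payoff 59): dropping to 0 → total 70, payoff 99. Profitable deviation.

No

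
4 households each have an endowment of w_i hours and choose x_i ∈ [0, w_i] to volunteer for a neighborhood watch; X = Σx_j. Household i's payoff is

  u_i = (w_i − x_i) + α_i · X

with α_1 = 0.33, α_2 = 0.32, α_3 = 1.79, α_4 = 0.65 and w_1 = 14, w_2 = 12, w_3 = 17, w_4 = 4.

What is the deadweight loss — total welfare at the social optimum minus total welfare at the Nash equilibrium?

∂u_i/∂x_i = α_i − 1, so household i contributes w_i if α_i > 1, else 0.
α_i > 1 for i ∈ {3}; NE contributions (0, 0, 17, 0), X = 17.
W^NE = Σw_i − X^NE + (Σα_i)·X^NE = 47 + 2.09·17 = 82.53.
Planner: ∂(Σu_j)/∂x_i = Σα_j − 1 = 2.09 > 0, so everyone contributes w_i; X^SO = 47, W^SO = 47 + 2.09·47 = 145.23.
Deadweight loss = 62.7.

62.7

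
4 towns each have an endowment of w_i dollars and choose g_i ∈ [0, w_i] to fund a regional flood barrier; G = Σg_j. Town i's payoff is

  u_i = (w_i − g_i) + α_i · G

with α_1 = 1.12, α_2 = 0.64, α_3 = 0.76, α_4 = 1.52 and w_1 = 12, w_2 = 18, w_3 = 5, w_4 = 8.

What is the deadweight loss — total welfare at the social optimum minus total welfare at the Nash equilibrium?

69.92

∂u_i/∂g_i = α_i − 1, so town i contributes w_i if α_i > 1, else 0.
α_i > 1 for i ∈ {1, 4}; NE contributions (12, 0, 0, 8), G = 20.
W^NE = Σw_i − G^NE + (Σα_i)·G^NE = 43 + 3.04·20 = 103.8.
Planner: ∂(Σu_j)/∂g_i = Σα_j − 1 = 3.04 > 0, so everyone contributes w_i; G^SO = 43, W^SO = 43 + 3.04·43 = 173.72.
Deadweight loss = 69.92.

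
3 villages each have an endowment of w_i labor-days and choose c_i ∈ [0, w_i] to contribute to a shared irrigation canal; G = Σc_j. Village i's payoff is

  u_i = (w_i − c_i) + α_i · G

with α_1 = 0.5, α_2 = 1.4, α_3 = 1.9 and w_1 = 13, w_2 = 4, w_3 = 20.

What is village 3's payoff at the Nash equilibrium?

∂u_i/∂c_i = α_i − 1, so village i contributes w_i if α_i > 1, else 0.
α_i > 1 for i ∈ {2, 3}; NE contributions (0, 4, 20), G = 24.
u_3 = (20 − 20) + 1.9·24 = 45.6.

45.6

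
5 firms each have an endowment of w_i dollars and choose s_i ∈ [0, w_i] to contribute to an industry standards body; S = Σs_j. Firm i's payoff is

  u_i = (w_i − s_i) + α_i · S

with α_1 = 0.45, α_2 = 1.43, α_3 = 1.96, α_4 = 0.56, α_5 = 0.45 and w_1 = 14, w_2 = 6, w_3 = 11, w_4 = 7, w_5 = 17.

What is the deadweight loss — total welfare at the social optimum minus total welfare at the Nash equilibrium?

∂u_i/∂s_i = α_i − 1, so firm i contributes w_i if α_i > 1, else 0.
α_i > 1 for i ∈ {2, 3}; NE contributions (0, 6, 11, 0, 0), S = 17.
W^NE = Σw_i − S^NE + (Σα_i)·S^NE = 55 + 3.85·17 = 120.45.
Planner: ∂(Σu_j)/∂s_i = Σα_j − 1 = 3.85 > 0, so everyone contributes w_i; S^SO = 55, W^SO = 55 + 3.85·55 = 266.75.
Deadweight loss = 146.3.

146.3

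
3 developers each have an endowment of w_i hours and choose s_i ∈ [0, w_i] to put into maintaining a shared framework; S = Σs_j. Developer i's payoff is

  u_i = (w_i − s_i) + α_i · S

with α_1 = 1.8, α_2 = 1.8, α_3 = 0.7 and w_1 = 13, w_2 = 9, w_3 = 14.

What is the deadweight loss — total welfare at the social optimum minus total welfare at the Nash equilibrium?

46.2

∂u_i/∂s_i = α_i − 1, so developer i contributes w_i if α_i > 1, else 0.
α_i > 1 for i ∈ {1, 2}; NE contributions (13, 9, 0), S = 22.
W^NE = Σw_i − S^NE + (Σα_i)·S^NE = 36 + 3.3·22 = 108.6.
Planner: ∂(Σu_j)/∂s_i = Σα_j − 1 = 3.3 > 0, so everyone contributes w_i; S^SO = 36, W^SO = 36 + 3.3·36 = 154.8.
Deadweight loss = 46.2.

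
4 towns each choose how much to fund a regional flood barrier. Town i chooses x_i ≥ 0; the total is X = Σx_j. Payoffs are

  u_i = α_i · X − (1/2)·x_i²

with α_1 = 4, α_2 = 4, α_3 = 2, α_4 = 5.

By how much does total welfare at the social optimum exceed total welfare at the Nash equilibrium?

Town i's FOC: ∂u_i/∂x_i = α_i − x_i = 0, so x_i* = α_i.
NE contributions = (4, 4, 2, 5); X = 15.
W^NE = (Σα)·X − ½Σα_i² = 15² − ½·61 = 194.5.
Planner sets x_i = Σα_j = 15 for every i, so X^SO = 4·15 = 60.
W^SO = (Σα)·X^SO − ½·4·(Σα)² = (4/2)·15² = 450.
Deadweight loss = W^SO − W^NE = 255.5.

255.5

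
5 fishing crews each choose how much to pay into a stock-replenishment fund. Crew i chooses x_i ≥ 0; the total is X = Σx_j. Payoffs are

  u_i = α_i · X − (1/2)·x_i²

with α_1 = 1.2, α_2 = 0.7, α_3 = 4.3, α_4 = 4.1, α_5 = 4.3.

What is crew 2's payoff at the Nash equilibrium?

9.975

Crew i's FOC: ∂u_i/∂x_i = α_i − x_i = 0, so x_i* = α_i.
NE contributions = (1.2, 0.7, 4.3, 4.1, 4.3); X = 14.6.
u_2 = α_2·X − ½·(x_2)² = 0.7·14.6 − ½·0.7² = 9.975.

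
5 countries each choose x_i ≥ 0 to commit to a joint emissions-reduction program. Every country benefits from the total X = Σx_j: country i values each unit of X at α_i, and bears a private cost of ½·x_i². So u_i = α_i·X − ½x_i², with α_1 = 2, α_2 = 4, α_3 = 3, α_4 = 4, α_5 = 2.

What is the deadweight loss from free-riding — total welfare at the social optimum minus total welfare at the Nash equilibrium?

362

Country i's FOC: ∂u_i/∂x_i = α_i − x_i = 0, so x_i* = α_i.
NE contributions = (2, 4, 3, 4, 2); X = 15.
W^NE = (Σα)·X − ½Σα_i² = 15² − ½·49 = 200.5.
Planner sets x_i = Σα_j = 15 for every i, so X^SO = 5·15 = 75.
W^SO = (Σα)·X^SO − ½·5·(Σα)² = (5/2)·15² = 562.5.
Deadweight loss = W^SO − W^NE = 362.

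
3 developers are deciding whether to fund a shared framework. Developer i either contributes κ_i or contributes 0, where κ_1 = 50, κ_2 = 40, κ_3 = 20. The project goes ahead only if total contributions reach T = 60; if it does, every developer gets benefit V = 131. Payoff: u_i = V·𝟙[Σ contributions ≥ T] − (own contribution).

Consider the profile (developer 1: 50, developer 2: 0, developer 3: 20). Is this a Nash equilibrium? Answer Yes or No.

Total = 70 ≥ 60: provided.
Developer 1 (pledges 50, payoff 81): dropping to 0 → total 20, payoff 0. No gain.
Developer 2 (pledges 0, payoff 131): pledging 40 → total 110, payoff 91. No gain.
Developer 3 (pledges 20, payoff 111): dropping to 0 → total 50, payoff 0. No gain.

Yes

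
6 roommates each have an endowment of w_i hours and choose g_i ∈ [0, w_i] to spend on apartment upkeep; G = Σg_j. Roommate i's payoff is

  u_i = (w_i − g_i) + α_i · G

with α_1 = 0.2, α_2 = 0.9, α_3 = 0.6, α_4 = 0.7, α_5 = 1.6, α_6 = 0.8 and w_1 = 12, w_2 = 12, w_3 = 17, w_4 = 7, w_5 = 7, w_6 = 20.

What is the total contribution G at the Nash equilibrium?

∂u_i/∂g_i = α_i − 1, so roommate i contributes w_i if α_i > 1, else 0.
α_i > 1 for i ∈ {5}; NE contributions (0, 0, 0, 0, 7, 0), G = 7.

7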